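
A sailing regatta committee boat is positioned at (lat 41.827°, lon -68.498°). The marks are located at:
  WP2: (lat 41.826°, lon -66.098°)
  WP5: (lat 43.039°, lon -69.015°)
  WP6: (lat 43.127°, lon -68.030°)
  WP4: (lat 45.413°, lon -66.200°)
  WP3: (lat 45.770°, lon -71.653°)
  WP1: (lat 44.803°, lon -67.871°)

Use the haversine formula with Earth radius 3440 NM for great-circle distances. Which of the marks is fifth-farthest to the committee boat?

WP6

Distance to each, sorted:
WP3: 273.3 NM
WP4: 237.3 NM
WP1: 180.8 NM
WP2: 107.4 NM
WP6: 80.8 NM
WP5: 76.3 NM
The fifth-farthest is WP6 at 80.8 NM.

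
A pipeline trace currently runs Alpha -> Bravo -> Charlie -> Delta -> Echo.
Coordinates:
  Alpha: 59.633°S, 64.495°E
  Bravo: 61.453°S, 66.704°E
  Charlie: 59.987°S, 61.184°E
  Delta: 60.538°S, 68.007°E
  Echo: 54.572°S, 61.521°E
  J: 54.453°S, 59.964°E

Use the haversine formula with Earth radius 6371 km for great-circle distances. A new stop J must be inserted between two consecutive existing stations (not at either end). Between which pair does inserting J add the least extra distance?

between Delta and Echo

Added distance for inserting J between each consecutive pair:
Alpha–Bravo: 1274.9 km
Bravo–Charlie: 1151.3 km
Charlie–Delta: 1067.3 km
Delta–Echo: 162.9 km
Smallest added distance is 162.9 km, inserting between Delta and Echo.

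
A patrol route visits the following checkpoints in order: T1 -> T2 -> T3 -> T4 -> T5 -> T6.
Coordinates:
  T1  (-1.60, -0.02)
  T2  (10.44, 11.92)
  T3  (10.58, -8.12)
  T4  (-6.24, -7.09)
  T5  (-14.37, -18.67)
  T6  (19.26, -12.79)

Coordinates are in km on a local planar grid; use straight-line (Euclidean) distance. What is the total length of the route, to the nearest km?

102 km

Leg distances:
T1→T2: 17.0 km  (cumulative 17.0 km)
T2→T3: 20.0 km  (cumulative 37.0 km)
T3→T4: 16.9 km  (cumulative 53.8 km)
T4→T5: 14.1 km  (cumulative 68.0 km)
T5→T6: 34.1 km  (cumulative 102.1 km)
Total route length ≈ 102 km.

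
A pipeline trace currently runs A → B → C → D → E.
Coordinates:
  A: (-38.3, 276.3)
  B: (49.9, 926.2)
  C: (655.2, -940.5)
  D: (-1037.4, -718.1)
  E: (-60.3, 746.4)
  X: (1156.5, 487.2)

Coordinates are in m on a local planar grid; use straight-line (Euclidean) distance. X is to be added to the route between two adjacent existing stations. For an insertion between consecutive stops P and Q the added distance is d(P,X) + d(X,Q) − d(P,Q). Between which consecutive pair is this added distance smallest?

between B and C

Added distance for inserting X between each consecutive pair:
A–B: 1747.9 m
B–C: 741.3 m
C–D: 2309.2 m
D–E: 1986.8 m
Smallest added distance is 741.3 m, inserting between B and C.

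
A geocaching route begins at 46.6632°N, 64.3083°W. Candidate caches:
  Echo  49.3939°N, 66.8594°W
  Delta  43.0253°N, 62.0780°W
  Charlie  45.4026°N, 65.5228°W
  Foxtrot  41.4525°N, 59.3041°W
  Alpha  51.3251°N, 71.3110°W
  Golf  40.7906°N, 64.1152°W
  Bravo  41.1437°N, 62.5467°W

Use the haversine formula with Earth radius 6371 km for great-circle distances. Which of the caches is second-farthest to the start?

Distance to each, sorted:
Alpha: 727.2 km
Foxtrot: 703.7 km
Golf: 653.2 km
Bravo: 629.7 km
Delta: 441.0 km
Echo: 358.0 km
Charlie: 168.6 km
The second-farthest is Foxtrot at 703.7 km.

Foxtrot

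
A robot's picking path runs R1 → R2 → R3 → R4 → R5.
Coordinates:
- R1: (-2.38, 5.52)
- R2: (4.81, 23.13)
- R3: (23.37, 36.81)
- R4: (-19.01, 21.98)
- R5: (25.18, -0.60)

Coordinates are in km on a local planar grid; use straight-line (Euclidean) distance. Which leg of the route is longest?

Leg distances:
R1→R2: 19.0 km
R2→R3: 23.1 km
R3→R4: 44.9 km
R4→R5: 49.6 km
The longest leg is R4–R5 at 49.6 km.

R4–R5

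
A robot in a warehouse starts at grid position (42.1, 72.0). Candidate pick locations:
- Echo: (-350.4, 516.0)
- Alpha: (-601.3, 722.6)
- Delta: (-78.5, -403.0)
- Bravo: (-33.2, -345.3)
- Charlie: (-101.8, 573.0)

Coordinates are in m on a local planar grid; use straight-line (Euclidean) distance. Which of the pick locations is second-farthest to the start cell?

Distances from the start cell ((42.1, 72.0)):
Alpha: 915.0 m
Echo: 592.6 m
Charlie: 521.3 m
Delta: 490.1 m
Bravo: 424.0 m
The second-farthest is Echo at 592.6 m.

Echo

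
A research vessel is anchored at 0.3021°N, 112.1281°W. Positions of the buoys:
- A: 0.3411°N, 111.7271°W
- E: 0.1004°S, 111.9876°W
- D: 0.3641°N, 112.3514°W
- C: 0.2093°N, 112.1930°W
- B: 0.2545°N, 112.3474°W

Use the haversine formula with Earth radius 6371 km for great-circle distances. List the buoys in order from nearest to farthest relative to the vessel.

Computing each great-circle distance from 0.3021°N, 112.1281°W:
C 0.2093°N, 112.1930°W: 12.6 km
B 0.2545°N, 112.3474°W: 25.0 km
D 0.3641°N, 112.3514°W: 25.8 km
A 0.3411°N, 111.7271°W: 44.8 km
E 0.1004°S, 111.9876°W: 47.4 km

C, B, D, A, E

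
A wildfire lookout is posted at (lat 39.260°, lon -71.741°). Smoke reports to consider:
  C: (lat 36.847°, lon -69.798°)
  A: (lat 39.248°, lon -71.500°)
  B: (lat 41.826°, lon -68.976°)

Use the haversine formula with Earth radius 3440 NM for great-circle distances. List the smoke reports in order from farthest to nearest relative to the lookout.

Distance from the lookout at (lat 39.260°, lon -71.741°) to each:
B (lat 41.826°, lon -68.976°): 199.1 NM
C (lat 36.847°, lon -69.798°): 171.5 NM
A (lat 39.248°, lon -71.500°): 11.2 NM

B, C, A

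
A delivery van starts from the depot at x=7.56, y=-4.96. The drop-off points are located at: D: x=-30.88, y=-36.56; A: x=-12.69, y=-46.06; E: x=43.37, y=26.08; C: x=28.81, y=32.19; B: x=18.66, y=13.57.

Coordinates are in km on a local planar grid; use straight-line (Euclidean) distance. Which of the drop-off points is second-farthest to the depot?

E

Distance to each, sorted:
D: 49.8 km
E: 47.4 km
A: 45.8 km
C: 42.8 km
B: 21.6 km
The second-farthest is E at 47.4 km.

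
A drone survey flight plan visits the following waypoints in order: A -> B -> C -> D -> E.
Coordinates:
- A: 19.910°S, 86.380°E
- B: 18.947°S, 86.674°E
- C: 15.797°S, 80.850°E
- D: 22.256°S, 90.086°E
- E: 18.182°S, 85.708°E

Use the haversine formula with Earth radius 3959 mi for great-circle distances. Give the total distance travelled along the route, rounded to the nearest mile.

1660 mi

Leg distances:
A→B: 69.2 mi  (cumulative 69.2 mi)
B→C: 441.4 mi  (cumulative 510.6 mi)
C→D: 750.0 mi  (cumulative 1260.7 mi)
D→E: 399.7 mi  (cumulative 1660.4 mi)
Total route length ≈ 1660 mi.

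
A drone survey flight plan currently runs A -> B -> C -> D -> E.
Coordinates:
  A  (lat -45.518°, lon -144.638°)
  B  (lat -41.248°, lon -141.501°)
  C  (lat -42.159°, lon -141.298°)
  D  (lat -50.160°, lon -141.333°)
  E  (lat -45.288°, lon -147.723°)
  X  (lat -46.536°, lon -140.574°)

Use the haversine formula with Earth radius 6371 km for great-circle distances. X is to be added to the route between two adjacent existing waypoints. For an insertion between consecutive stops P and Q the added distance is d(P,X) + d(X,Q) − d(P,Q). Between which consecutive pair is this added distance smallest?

between C and D

Added distance for inserting X between each consecutive pair:
A–B: 388.0 km
B–C: 980.1 km
C–D: 7.3 km
D–E: 254.9 km
Smallest added distance is 7.3 km, inserting between C and D.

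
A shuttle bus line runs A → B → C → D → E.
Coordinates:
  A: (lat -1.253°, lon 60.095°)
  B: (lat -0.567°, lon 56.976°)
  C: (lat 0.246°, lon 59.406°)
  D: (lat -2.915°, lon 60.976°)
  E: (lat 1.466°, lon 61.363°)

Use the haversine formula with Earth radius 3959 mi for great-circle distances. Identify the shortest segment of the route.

Leg distances:
A→B: 220.6 mi
B→C: 177.1 mi
C→D: 243.9 mi
D→E: 303.9 mi
The shortest leg is B–C at 177.1 mi.

B–C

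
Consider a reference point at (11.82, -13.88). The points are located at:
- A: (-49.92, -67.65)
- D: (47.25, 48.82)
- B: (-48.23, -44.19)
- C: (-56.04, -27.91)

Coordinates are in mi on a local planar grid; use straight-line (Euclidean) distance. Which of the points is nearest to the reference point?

B

Distances from the reference point ((11.82, -13.88)):
B: 67.3 mi
C: 69.3 mi
D: 72.0 mi
A: 81.9 mi
The nearest is B at 67.3 mi.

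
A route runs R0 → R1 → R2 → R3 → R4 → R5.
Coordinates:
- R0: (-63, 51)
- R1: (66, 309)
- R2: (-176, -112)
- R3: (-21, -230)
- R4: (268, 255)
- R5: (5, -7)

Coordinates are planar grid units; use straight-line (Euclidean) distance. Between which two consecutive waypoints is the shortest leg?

Leg distances:
R0→R1: 288.5
R1→R2: 485.6
R2→R3: 194.8
R3→R4: 564.6
R4→R5: 371.2
The shortest leg is R2–R3 at 194.8.

R2–R3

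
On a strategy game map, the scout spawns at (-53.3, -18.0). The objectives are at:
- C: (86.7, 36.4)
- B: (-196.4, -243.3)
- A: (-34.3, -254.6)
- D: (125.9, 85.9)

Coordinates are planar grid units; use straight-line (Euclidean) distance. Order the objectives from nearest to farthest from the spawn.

Distances from the spawn:
C (86.7, 36.4): 150.2
D (125.9, 85.9): 207.1
A (-34.3, -254.6): 237.4
B (-196.4, -243.3): 266.9

C, D, A, B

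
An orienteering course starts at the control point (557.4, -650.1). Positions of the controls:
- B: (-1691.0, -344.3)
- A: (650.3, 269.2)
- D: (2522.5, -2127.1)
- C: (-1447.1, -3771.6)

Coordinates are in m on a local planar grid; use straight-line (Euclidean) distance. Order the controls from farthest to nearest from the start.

C, D, B, A

Distance from the start at (557.4, -650.1) to each:
C (-1447.1, -3771.6): 3709.7 m
D (2522.5, -2127.1): 2458.3 m
B (-1691.0, -344.3): 2269.1 m
A (650.3, 269.2): 924.0 m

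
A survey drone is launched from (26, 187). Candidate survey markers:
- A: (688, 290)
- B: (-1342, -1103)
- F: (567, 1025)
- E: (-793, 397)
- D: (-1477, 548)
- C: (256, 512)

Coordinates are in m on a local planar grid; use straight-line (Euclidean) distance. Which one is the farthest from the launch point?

B

Distances from the launch point ((26, 187)):
B: 1880.3 m
D: 1545.7 m
F: 997.5 m
E: 845.5 m
A: 670.0 m
C: 398.2 m
The farthest is B at 1880.3 m.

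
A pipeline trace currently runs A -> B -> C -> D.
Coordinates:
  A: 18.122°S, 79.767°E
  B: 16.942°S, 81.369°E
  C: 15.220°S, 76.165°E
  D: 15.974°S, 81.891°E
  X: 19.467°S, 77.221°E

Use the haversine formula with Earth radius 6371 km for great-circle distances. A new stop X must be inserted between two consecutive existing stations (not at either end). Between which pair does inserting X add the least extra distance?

between B and C

Added distance for inserting X between each consecutive pair:
A–B: 612.6 km
B–C: 417.7 km
C–D: 495.2 km
Smallest added distance is 417.7 km, inserting between B and C.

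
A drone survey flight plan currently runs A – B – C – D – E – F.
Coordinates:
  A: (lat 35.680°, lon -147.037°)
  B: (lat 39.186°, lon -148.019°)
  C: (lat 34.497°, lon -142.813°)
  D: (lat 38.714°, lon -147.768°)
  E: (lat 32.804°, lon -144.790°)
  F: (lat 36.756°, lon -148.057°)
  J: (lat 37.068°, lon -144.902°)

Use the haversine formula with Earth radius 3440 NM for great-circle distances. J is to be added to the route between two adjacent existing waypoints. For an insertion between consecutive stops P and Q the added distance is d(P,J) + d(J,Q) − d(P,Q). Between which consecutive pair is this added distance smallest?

between B and C

Added distance for inserting J between each consecutive pair:
A–B: 111.5 NM
B–C: 2.9 NM
C–D: 4.9 NM
D–E: 40.7 NM
E–F: 121.9 NM
Smallest added distance is 2.9 NM, inserting between B and C.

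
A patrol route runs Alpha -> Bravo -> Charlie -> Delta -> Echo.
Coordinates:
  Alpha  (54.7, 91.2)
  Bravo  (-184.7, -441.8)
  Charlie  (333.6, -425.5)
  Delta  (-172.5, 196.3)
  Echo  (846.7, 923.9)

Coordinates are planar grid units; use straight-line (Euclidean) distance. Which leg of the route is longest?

Delta–Echo

Leg distances:
Alpha→Bravo: 584.3
Bravo→Charlie: 518.6
Charlie→Delta: 801.7
Delta→Echo: 1252.3
The longest leg is Delta–Echo at 1252.3.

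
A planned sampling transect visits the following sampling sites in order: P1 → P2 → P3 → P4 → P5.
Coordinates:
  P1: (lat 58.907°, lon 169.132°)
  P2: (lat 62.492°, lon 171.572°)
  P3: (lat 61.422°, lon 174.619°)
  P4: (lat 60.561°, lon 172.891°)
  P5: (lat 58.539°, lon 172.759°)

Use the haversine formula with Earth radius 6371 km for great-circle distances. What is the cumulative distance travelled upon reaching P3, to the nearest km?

Leg distances:
P1→P2: 420.1 km  (cumulative 420.1 km)
P2→P3: 198.8 km  (cumulative 618.9 km)
Cumulative distance at P3 ≈ 619 km.

619 km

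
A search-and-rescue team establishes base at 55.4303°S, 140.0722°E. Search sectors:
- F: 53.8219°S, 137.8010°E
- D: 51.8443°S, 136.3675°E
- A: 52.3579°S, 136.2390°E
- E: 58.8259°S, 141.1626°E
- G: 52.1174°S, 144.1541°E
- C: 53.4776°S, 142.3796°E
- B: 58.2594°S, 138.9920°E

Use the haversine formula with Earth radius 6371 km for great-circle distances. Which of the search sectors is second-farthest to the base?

G

Distances from the base (55.4303°S, 140.0722°E):
D: 467.5 km
G: 455.5 km
A: 423.9 km
E: 383.3 km
B: 321.4 km
C: 263.4 km
F: 231.0 km
The second-farthest is G at 455.5 km.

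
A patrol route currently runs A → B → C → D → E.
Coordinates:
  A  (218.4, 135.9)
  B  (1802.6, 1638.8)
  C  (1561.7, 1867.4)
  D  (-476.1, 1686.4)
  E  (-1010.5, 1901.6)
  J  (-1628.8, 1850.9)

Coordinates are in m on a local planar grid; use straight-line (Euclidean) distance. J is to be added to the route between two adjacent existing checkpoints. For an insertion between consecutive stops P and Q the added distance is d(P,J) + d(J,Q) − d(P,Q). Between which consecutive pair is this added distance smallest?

between D and E

Added distance for inserting J between each consecutive pair:
A–B: 3774.9 m
B–C: 6296.4 m
C–D: 2309.1 m
D–E: 1208.7 m
Smallest added distance is 1208.7 m, inserting between D and E.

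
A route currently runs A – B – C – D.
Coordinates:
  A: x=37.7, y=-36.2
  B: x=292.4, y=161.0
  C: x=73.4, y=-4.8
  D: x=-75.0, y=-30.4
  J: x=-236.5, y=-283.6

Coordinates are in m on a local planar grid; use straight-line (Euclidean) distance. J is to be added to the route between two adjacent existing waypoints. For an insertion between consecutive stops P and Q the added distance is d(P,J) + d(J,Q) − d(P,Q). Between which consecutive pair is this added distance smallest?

between C and D

Added distance for inserting J between each consecutive pair:
A–B: 738.1 m
B–C: 833.1 m
C–D: 566.6 m
Smallest added distance is 566.6 m, inserting between C and D.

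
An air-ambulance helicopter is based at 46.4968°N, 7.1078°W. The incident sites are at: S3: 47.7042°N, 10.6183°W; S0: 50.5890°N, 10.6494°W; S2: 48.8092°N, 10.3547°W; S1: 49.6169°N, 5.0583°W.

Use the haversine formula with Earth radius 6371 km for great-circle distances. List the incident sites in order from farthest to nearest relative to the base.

S0, S1, S2, S3

Distance from the base at 46.4968°N, 7.1078°W to each:
S0 50.5890°N, 10.6494°W: 524.3 km
S1 49.6169°N, 5.0583°W: 378.9 km
S2 48.8092°N, 10.3547°W: 353.9 km
S3 47.7042°N, 10.6183°W: 297.7 km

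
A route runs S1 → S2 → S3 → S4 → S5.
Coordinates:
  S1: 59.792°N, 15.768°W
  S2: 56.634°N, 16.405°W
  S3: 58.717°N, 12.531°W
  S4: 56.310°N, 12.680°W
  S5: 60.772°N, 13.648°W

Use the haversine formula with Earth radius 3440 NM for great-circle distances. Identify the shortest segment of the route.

Leg distances:
S1→S2: 190.7 NM
S2→S3: 176.3 NM
S3→S4: 144.6 NM
S4→S5: 269.6 NM
The shortest leg is S3–S4 at 144.6 NM.

S3–S4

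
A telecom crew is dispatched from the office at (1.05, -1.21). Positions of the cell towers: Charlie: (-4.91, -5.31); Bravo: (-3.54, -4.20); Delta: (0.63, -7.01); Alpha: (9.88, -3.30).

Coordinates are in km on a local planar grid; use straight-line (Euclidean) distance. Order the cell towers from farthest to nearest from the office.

Distance from the office at (1.05, -1.21) to each:
Alpha (9.88, -3.30): 9.1 km
Charlie (-4.91, -5.31): 7.2 km
Delta (0.63, -7.01): 5.8 km
Bravo (-3.54, -4.20): 5.5 km

Alpha, Charlie, Delta, Bravo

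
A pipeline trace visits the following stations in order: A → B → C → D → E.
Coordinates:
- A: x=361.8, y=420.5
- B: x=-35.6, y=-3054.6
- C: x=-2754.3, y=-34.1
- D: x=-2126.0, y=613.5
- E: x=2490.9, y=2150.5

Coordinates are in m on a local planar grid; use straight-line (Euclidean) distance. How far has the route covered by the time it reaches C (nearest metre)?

Leg distances:
A→B: 3497.7 m  (cumulative 3497.7 m)
B→C: 4063.8 m  (cumulative 7561.6 m)
Cumulative distance at C ≈ 7562 m.

7562 m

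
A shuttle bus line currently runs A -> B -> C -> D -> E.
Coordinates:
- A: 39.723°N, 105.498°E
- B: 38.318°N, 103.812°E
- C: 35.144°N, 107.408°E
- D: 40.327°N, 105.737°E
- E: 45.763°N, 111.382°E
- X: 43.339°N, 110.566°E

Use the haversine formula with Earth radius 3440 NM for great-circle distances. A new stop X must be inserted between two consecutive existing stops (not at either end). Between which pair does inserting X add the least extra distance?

Added distance for inserting X between each consecutive pair:
A–B: 629.1 NM
B–C: 685.9 NM
C–D: 473.9 NM
D–E: 21.8 NM
Smallest added distance is 21.8 NM, inserting between D and E.

between D and E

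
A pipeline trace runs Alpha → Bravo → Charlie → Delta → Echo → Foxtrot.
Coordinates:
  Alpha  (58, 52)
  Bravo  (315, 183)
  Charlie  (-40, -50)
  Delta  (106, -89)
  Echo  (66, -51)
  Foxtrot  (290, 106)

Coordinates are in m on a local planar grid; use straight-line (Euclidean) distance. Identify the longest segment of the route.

Leg distances:
Alpha→Bravo: 288.5 m
Bravo→Charlie: 424.6 m
Charlie→Delta: 151.1 m
Delta→Echo: 55.2 m
Echo→Foxtrot: 273.5 m
The longest leg is Bravo–Charlie at 424.6 m.

Bravo–Charlie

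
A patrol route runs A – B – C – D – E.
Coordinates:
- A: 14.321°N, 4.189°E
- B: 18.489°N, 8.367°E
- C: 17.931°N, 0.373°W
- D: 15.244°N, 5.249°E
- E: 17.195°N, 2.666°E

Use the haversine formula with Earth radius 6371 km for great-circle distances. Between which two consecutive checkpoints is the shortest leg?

Leg distances:
A→B: 642.9 km
B→C: 925.2 km
C→D: 669.4 km
D→E: 350.9 km
The shortest leg is D–E at 350.9 km.

D–E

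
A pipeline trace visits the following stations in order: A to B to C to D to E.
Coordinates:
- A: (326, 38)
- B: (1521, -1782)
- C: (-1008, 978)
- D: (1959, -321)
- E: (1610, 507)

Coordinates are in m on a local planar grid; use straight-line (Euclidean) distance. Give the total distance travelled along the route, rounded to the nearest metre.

10058 m

Leg distances:
A→B: 2177.3 m  (cumulative 2177.3 m)
B→C: 3743.5 m  (cumulative 5920.7 m)
C→D: 3238.9 m  (cumulative 9159.6 m)
D→E: 898.5 m  (cumulative 10058.2 m)
Total route length ≈ 10058 m.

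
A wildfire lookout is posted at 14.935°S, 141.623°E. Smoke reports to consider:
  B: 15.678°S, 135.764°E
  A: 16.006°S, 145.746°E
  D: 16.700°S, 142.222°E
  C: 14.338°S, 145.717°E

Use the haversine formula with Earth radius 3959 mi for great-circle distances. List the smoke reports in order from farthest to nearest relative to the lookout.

Computing each great-circle distance from 14.935°S, 141.623°E:
B 15.678°S, 135.764°E: 393.8 mi
A 16.006°S, 145.746°E: 284.4 mi
C 14.338°S, 145.717°E: 276.8 mi
D 16.700°S, 142.222°E: 128.3 mi

B, A, C, D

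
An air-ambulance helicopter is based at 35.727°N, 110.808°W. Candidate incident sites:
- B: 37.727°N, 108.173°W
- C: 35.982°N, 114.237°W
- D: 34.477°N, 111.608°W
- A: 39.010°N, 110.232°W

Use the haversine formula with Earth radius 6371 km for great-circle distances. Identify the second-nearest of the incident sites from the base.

Distances from the base (35.727°N, 110.808°W):
D: 156.9 km
C: 310.3 km
B: 323.4 km
A: 368.6 km
The second-nearest is C at 310.3 km.

C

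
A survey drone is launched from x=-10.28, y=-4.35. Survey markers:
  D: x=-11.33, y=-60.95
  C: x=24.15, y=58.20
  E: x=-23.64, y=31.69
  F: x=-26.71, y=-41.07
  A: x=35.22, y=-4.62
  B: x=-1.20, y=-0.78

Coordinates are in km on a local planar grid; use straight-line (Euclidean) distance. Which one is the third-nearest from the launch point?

F

Distance to each, sorted:
B: 9.8 km
E: 38.4 km
F: 40.2 km
A: 45.5 km
D: 56.6 km
C: 71.4 km
The third-nearest is F at 40.2 km.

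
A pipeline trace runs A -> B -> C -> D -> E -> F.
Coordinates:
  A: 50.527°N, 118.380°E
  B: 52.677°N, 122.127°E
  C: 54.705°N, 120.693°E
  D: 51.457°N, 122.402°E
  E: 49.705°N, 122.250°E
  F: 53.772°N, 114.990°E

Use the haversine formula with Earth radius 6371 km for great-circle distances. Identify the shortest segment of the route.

Leg distances:
A→B: 352.2 km
B→C: 244.5 km
C→D: 378.7 km
D→E: 195.1 km
E→F: 673.5 km
The shortest leg is D–E at 195.1 km.

D–E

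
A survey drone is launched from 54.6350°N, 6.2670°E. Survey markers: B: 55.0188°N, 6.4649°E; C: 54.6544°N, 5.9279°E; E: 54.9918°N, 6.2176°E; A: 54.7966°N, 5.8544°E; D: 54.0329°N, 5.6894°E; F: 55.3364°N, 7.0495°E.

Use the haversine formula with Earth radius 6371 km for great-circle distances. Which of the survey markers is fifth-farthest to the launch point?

A

Distance to each, sorted:
F: 92.6 km
D: 76.7 km
B: 44.5 km
E: 39.8 km
A: 32.0 km
C: 21.9 km
The fifth-farthest is A at 32.0 km.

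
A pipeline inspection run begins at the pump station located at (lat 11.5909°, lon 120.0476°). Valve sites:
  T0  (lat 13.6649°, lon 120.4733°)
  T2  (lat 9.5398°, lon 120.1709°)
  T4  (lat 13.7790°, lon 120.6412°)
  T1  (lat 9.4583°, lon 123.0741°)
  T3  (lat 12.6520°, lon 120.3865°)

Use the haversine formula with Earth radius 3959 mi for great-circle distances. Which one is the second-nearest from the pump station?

T2

Distance to each, sorted:
T3: 76.8 mi
T2: 142.0 mi
T0: 146.2 mi
T4: 156.4 mi
T1: 252.9 mi
The second-nearest is T2 at 142.0 mi.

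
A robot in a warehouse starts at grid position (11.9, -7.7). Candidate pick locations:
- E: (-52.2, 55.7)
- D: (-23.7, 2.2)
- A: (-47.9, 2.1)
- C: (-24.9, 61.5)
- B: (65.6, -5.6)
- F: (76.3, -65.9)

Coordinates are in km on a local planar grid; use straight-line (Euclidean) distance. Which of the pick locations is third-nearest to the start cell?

Distances from the start cell ((11.9, -7.7)):
D: 37.0 km
B: 53.7 km
A: 60.6 km
C: 78.4 km
F: 86.8 km
E: 90.2 km
The third-nearest is A at 60.6 km.

A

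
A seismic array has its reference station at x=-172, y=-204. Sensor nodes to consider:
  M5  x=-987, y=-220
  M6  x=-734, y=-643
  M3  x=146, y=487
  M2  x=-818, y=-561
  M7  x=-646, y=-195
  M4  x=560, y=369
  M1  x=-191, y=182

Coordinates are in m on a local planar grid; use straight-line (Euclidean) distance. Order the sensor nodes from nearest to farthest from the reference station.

M1, M7, M6, M2, M3, M5, M4

Distance from the reference station at x=-172, y=-204 to each:
M1 x=-191, y=182: 386.5 m
M7 x=-646, y=-195: 474.1 m
M6 x=-734, y=-643: 713.1 m
M2 x=-818, y=-561: 738.1 m
M3 x=146, y=487: 760.7 m
M5 x=-987, y=-220: 815.2 m
M4 x=560, y=369: 929.6 m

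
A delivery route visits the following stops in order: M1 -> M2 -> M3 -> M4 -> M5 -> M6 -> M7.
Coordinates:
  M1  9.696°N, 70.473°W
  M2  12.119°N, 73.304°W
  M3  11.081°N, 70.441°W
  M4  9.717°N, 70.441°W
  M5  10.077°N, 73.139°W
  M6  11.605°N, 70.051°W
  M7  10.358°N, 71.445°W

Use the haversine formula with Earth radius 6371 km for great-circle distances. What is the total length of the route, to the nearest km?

Leg distances:
M1→M2: 410.0 km  (cumulative 410.0 km)
M2→M3: 332.5 km  (cumulative 742.5 km)
M3→M4: 151.7 km  (cumulative 894.2 km)
M4→M5: 298.2 km  (cumulative 1192.4 km)
M5→M6: 377.6 km  (cumulative 1570.1 km)
M6→M7: 205.9 km  (cumulative 1775.9 km)
Total route length ≈ 1776 km.

1776 km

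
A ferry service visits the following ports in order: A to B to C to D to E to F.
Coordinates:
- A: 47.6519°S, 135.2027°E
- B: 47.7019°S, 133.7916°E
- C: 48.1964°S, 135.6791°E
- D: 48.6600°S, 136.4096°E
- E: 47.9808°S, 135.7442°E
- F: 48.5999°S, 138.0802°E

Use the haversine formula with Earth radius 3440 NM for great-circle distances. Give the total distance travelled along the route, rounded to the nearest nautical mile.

328 NM

Leg distances:
A→B: 57.1 NM  (cumulative 57.1 NM)
B→C: 81.5 NM  (cumulative 138.6 NM)
C→D: 40.3 NM  (cumulative 178.9 NM)
D→E: 48.7 NM  (cumulative 227.6 NM)
E→F: 100.4 NM  (cumulative 328.0 NM)
Total route length ≈ 328 NM.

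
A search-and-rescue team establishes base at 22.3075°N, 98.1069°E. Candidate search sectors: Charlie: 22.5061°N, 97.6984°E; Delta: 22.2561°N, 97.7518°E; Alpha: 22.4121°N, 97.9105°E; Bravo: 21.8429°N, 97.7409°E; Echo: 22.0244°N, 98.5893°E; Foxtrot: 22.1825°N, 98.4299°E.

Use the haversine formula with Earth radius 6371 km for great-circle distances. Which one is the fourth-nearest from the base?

Charlie

Distance to each, sorted:
Alpha: 23.3 km
Foxtrot: 36.0 km
Delta: 37.0 km
Charlie: 47.4 km
Echo: 58.8 km
Bravo: 64.0 km
The fourth-nearest is Charlie at 47.4 km.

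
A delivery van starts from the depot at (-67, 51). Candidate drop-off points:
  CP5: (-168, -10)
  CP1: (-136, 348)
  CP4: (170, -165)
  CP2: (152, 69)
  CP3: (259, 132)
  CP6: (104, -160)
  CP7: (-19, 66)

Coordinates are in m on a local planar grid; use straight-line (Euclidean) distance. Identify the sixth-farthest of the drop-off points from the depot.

Distance to each, sorted:
CP3: 335.9 m
CP4: 320.7 m
CP1: 304.9 m
CP6: 271.6 m
CP2: 219.7 m
CP5: 118.0 m
CP7: 50.3 m
The sixth-farthest is CP5 at 118.0 m.

CP5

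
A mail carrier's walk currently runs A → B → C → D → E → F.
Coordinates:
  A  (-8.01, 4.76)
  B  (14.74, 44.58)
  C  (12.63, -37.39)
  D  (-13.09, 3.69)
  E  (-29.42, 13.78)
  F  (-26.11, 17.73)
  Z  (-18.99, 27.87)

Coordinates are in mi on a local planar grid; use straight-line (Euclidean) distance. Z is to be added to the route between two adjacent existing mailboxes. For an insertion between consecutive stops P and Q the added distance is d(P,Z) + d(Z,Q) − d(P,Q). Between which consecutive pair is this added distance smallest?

between A and B

Added distance for inserting Z between each consecutive pair:
A–B: 17.4 mi
B–C: 28.2 mi
C–D: 48.9 mi
D–E: 23.2 mi
E–F: 24.8 mi
Smallest added distance is 17.4 mi, inserting between A and B.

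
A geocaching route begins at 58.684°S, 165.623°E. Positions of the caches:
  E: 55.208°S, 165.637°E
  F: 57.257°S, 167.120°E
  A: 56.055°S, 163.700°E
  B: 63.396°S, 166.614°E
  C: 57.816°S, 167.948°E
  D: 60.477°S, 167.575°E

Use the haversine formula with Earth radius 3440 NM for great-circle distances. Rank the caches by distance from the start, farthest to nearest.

Distance from the start at 58.684°S, 165.623°E to each:
B 63.396°S, 166.614°E: 284.4 NM
E 55.208°S, 165.637°E: 208.7 NM
A 56.055°S, 163.700°E: 169.7 NM
D 60.477°S, 167.575°E: 122.9 NM
F 57.257°S, 167.120°E: 98.0 NM
C 57.816°S, 167.948°E: 90.1 NM

B, E, A, D, F, C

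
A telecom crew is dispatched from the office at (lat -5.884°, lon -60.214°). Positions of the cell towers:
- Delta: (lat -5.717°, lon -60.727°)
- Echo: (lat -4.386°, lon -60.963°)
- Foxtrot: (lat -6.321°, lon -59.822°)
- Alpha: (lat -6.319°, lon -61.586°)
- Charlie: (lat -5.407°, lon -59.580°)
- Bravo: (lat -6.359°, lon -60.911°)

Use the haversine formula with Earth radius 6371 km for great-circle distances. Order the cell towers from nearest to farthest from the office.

Distance from the office at (lat -5.884°, lon -60.214°) to each:
Delta (lat -5.717°, lon -60.727°): 59.7 km
Foxtrot (lat -6.321°, lon -59.822°): 65.1 km
Charlie (lat -5.407°, lon -59.580°): 87.9 km
Bravo (lat -6.359°, lon -60.911°): 93.4 km
Alpha (lat -6.319°, lon -61.586°): 159.2 km
Echo (lat -4.386°, lon -60.963°): 186.1 km

Delta, Foxtrot, Charlie, Bravo, Alpha, Echo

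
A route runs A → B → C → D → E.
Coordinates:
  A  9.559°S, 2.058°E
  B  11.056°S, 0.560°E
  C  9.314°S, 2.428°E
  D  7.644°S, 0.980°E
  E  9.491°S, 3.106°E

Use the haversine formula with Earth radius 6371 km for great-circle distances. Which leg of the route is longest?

D–E

Leg distances:
A→B: 233.6 km
B→C: 281.6 km
C→D: 244.6 km
D→E: 311.2 km
The longest leg is D–E at 311.2 km.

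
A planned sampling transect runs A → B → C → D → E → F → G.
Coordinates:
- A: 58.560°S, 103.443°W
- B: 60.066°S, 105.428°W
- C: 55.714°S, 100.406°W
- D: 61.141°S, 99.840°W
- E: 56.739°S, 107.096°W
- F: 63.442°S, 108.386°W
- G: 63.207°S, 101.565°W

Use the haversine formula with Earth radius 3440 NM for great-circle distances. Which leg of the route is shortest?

A–B

Leg distances:
A→B: 109.0 NM
B→C: 306.3 NM
C→D: 326.3 NM
D→E: 346.5 NM
E→F: 404.3 NM
F→G: 184.3 NM
The shortest leg is A–B at 109.0 NM.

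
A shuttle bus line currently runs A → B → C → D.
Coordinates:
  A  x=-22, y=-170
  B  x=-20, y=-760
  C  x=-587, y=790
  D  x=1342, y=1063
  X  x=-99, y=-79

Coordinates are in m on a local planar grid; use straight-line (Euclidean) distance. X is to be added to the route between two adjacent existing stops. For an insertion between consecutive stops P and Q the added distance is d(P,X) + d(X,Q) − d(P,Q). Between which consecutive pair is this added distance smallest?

between B and C

Added distance for inserting X between each consecutive pair:
A–B: 214.8 m
B–C: 31.8 m
C–D: 887.1 m
Smallest added distance is 31.8 m, inserting between B and C.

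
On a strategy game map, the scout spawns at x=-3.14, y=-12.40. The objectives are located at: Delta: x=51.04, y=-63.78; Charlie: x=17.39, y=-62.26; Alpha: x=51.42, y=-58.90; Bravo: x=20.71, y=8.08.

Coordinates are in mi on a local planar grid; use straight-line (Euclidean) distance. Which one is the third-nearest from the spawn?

Alpha

Distances from the spawn (x=-3.14, y=-12.40):
Bravo: 31.4 mi
Charlie: 53.9 mi
Alpha: 71.7 mi
Delta: 74.7 mi
The third-nearest is Alpha at 71.7 mi.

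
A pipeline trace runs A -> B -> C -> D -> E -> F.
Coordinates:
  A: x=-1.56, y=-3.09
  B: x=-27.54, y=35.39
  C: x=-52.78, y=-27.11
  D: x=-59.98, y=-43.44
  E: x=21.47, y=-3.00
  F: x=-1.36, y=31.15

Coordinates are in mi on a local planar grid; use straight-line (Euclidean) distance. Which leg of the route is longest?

D–E

Leg distances:
A→B: 46.4 mi
B→C: 67.4 mi
C→D: 17.8 mi
D→E: 90.9 mi
E→F: 41.1 mi
The longest leg is D–E at 90.9 mi.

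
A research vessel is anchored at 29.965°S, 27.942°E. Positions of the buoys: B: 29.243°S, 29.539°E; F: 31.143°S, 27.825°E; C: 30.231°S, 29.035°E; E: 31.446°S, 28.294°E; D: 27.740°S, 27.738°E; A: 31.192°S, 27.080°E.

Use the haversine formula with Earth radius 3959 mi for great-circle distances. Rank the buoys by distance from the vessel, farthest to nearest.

Computing each great-circle distance from 29.965°S, 27.942°E:
D 27.740°S, 27.738°E: 154.2 mi
B 29.243°S, 29.539°E: 108.1 mi
E 31.446°S, 28.294°E: 104.4 mi
A 31.192°S, 27.080°E: 99.1 mi
F 31.143°S, 27.825°E: 81.7 mi
C 30.231°S, 29.035°E: 67.9 mi

D, B, E, A, F, C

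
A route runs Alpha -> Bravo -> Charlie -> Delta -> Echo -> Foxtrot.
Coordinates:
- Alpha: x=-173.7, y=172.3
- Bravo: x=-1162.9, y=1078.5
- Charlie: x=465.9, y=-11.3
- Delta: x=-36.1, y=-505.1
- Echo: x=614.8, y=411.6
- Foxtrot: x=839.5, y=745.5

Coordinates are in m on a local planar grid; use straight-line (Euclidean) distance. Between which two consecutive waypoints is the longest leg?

Bravo–Charlie

Leg distances:
Alpha→Bravo: 1341.5 m
Bravo→Charlie: 1959.8 m
Charlie→Delta: 704.2 m
Delta→Echo: 1124.3 m
Echo→Foxtrot: 402.5 m
The longest leg is Bravo–Charlie at 1959.8 m.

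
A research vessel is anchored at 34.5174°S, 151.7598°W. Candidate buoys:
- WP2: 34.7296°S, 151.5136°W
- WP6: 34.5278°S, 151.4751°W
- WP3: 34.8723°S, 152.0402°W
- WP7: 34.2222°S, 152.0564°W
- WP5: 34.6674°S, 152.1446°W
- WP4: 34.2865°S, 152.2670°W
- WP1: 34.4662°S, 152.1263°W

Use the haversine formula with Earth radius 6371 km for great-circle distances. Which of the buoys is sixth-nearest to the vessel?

Distance to each, sorted:
WP6: 26.1 km
WP2: 32.6 km
WP1: 34.1 km
WP5: 39.0 km
WP7: 42.6 km
WP3: 47.1 km
WP4: 53.1 km
The sixth-nearest is WP3 at 47.1 km.

WP3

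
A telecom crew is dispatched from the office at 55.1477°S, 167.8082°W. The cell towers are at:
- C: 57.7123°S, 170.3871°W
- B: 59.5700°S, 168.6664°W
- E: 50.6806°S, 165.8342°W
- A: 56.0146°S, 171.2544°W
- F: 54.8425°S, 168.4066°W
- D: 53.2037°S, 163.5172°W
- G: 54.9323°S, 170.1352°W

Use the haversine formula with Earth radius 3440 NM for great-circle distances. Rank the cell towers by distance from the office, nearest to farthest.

Computing each great-circle distance from 55.1477°S, 167.8082°W:
F 54.8425°S, 168.4066°W: 27.6 NM
G 54.9323°S, 170.1352°W: 81.1 NM
A 56.0146°S, 171.2544°W: 128.0 NM
C 57.7123°S, 170.3871°W: 176.1 NM
D 53.2037°S, 163.5172°W: 190.6 NM
B 59.5700°S, 168.6664°W: 267.0 NM
E 50.6806°S, 165.8342°W: 277.5 NM

F, G, A, C, D, B, E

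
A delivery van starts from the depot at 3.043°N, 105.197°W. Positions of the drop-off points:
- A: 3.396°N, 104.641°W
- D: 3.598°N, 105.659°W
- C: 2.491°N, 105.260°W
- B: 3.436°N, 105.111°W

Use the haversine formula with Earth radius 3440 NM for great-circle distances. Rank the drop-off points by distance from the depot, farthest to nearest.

Distances from the depot:
D 3.598°N, 105.659°W: 43.3 NM
A 3.396°N, 104.641°W: 39.5 NM
C 2.491°N, 105.260°W: 33.4 NM
B 3.436°N, 105.111°W: 24.2 NM

D, A, C, B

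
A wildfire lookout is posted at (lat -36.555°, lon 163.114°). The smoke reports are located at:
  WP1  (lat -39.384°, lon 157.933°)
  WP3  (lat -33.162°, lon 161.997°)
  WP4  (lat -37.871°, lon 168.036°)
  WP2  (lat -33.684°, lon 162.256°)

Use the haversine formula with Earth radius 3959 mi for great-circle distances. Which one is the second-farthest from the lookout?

WP4

Distance to each, sorted:
WP1: 343.2 mi
WP4: 285.7 mi
WP3: 242.8 mi
WP2: 204.2 mi
The second-farthest is WP4 at 285.7 mi.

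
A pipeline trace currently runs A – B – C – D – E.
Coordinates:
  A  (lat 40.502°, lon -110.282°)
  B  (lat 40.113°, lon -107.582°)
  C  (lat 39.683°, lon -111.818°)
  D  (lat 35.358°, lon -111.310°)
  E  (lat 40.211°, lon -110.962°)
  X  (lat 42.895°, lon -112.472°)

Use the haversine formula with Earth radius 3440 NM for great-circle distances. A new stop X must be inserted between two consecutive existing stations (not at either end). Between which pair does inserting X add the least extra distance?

between B and C

Added distance for inserting X between each consecutive pair:
A–B: 324.2 NM
B–C: 274.3 NM
C–D: 390.0 NM
D–E: 338.7 NM
Smallest added distance is 274.3 NM, inserting between B and C.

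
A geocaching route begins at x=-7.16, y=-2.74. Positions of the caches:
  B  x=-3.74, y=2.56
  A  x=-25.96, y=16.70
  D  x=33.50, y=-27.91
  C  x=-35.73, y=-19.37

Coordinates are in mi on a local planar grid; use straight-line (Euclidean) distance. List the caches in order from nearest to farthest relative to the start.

B, A, C, D

Computing each straight-line distance from x=-7.16, y=-2.74:
B x=-3.74, y=2.56: 6.3 mi
A x=-25.96, y=16.70: 27.0 mi
C x=-35.73, y=-19.37: 33.1 mi
D x=33.50, y=-27.91: 47.8 mi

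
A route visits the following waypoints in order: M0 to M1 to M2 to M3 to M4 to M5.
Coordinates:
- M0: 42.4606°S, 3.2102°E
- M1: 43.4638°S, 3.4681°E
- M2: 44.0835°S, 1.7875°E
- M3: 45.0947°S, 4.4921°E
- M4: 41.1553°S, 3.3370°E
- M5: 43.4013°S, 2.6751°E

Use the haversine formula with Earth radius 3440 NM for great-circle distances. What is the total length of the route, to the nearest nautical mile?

Leg distances:
M0→M1: 61.3 NM  (cumulative 61.3 NM)
M1→M2: 81.8 NM  (cumulative 143.1 NM)
M2→M3: 130.6 NM  (cumulative 273.7 NM)
M3→M4: 241.9 NM  (cumulative 515.6 NM)
M4→M5: 138.0 NM  (cumulative 653.6 NM)
Total route length ≈ 654 NM.

654 NM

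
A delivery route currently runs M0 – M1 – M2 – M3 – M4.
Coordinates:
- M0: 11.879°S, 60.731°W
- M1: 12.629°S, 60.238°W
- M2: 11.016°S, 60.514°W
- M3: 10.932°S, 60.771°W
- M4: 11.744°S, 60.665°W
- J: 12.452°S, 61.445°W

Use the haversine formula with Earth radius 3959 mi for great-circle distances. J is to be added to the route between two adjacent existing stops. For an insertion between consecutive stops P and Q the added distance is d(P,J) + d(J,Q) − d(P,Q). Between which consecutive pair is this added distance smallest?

between M0 and M1

Added distance for inserting J between each consecutive pair:
M0–M1: 83.1 mi
M1–M2: 86.8 mi
M2–M3: 213.7 mi
M3–M4: 129.8 mi
Smallest added distance is 83.1 mi, inserting between M0 and M1.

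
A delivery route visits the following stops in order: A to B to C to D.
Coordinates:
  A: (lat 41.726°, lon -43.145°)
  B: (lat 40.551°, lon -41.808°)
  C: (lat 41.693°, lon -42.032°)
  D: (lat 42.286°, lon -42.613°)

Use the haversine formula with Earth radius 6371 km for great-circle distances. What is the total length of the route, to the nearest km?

382 km

Leg distances:
A→B: 172.1 km  (cumulative 172.1 km)
B→C: 128.4 km  (cumulative 300.4 km)
C→D: 81.6 km  (cumulative 382.0 km)
Total route length ≈ 382 km.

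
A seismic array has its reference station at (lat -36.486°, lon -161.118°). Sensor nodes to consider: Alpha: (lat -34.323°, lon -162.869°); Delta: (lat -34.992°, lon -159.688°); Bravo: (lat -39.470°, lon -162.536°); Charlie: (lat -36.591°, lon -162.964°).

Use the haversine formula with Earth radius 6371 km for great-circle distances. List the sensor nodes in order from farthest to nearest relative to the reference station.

Bravo, Alpha, Delta, Charlie

Distances from the reference station:
Bravo (lat -39.470°, lon -162.536°): 354.3 km
Alpha (lat -34.323°, lon -162.869°): 288.1 km
Delta (lat -34.992°, lon -159.688°): 210.4 km
Charlie (lat -36.591°, lon -162.964°): 165.3 km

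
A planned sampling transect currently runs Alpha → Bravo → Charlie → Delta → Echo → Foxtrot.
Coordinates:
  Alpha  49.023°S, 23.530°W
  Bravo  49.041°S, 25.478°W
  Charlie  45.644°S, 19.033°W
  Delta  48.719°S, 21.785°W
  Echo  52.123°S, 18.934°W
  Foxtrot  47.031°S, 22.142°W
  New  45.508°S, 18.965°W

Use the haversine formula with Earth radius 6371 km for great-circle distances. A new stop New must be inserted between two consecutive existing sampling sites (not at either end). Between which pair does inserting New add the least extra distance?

between Bravo and Charlie

Added distance for inserting New between each consecutive pair:
Alpha–Bravo: 1007.5 km
Bravo–Charlie: 29.9 km
Charlie–Delta: 31.8 km
Delta–Echo: 722.5 km
Echo–Foxtrot: 421.2 km
Smallest added distance is 29.9 km, inserting between Bravo and Charlie.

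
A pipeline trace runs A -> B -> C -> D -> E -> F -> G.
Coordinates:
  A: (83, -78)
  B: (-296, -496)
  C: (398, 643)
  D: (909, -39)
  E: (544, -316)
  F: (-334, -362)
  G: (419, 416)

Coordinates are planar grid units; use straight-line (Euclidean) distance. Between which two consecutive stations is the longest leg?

Leg distances:
A→B: 564.2
B→C: 1333.8
C→D: 852.2
D→E: 458.2
E→F: 879.2
F→G: 1082.7
The longest leg is B–C at 1333.8.

B–C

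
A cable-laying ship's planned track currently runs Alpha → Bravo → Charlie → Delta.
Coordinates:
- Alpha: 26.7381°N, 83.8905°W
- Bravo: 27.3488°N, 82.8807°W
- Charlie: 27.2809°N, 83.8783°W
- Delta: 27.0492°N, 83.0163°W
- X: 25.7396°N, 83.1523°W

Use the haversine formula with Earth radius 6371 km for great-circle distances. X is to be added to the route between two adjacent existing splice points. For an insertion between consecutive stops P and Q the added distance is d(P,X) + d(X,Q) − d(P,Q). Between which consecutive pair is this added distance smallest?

Added distance for inserting X between each consecutive pair:
Alpha–Bravo: 193.3 km
Bravo–Charlie: 268.1 km
Charlie–Delta: 243.2 km
Smallest added distance is 193.3 km, inserting between Alpha and Bravo.

between Alpha and Bravo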